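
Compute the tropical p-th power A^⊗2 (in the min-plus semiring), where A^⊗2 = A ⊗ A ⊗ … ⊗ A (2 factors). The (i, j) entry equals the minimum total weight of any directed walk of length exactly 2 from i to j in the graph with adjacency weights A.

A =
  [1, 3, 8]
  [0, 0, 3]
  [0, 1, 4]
A^⊗2 =
  [2, 3, 6]
  [0, 0, 3]
  [1, 1, 4]

Each entry (A^⊗2)_ij equals the minimum over all length-2 walks i = v_0 → v_1 → … → v_2 = j of Σ_t A[v_t][v_{t+1}]. For example, for (i, j) = (0, 2) we minimise over 3 possible intermediate vertex sequences; the minimum is 6, attained along the walk 0 → 1 → 2.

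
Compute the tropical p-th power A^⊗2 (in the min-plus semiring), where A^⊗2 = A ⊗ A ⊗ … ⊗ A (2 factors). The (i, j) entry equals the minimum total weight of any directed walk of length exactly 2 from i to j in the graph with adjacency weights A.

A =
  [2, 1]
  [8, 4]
A^⊗2 =
  [4, 3]
  [10, 8]

Each entry (A^⊗2)_ij equals the minimum over all length-2 walks i = v_0 → v_1 → … → v_2 = j of Σ_t A[v_t][v_{t+1}]. For example, for (i, j) = (0, 1) we minimise over 2 possible intermediate vertex sequences; the minimum is 3, attained along the walk 0 → 0 → 1.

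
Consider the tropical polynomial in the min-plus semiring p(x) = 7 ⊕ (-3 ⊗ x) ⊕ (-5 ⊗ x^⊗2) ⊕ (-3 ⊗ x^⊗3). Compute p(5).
p(5) = 2

A tropical monomial a ⊗ x^⊗i evaluates to a + i · x. Evaluating each term at x = 5:
  Term 0 contributes 7 + 0 · 5 = 7
  Term 1 contributes -3 + 1 · 5 = 2
  Term 2 contributes -5 + 2 · 5 = 5
  Term 3 contributes -3 + 3 · 5 = 12
p(5) = ⊕ of these = min[7, 2, 5, 12] = 2.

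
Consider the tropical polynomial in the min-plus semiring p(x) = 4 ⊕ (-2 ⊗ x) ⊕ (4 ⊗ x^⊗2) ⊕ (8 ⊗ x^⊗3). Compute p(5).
p(5) = 3

A tropical monomial a ⊗ x^⊗i evaluates to a + i · x. Evaluating each term at x = 5:
  Term 0 contributes 4 + 0 · 5 = 4
  Term 1 contributes -2 + 1 · 5 = 3
  Term 2 contributes 4 + 2 · 5 = 14
  Term 3 contributes 8 + 3 · 5 = 23
p(5) = ⊕ of these = min[4, 3, 14, 23] = 3.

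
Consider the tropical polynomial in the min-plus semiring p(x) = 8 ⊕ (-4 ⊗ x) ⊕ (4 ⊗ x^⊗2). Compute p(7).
p(7) = 3

A tropical monomial a ⊗ x^⊗i evaluates to a + i · x. Evaluating each term at x = 7:
  Term 0 contributes 8 + 0 · 7 = 8
  Term 1 contributes -4 + 1 · 7 = 3
  Term 2 contributes 4 + 2 · 7 = 18
p(7) = ⊕ of these = min[8, 3, 18] = 3.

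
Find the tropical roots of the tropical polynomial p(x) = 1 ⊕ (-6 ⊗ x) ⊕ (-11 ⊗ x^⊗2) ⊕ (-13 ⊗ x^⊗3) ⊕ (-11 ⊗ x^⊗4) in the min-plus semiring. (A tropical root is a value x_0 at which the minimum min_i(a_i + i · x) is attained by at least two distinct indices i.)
Roots: {-2, 2, 5, 7}

Each tropical root is a break point of the lower envelope of the lines y = a_i + i · x (there are 5 lines, with slopes 0, 1, ..., 4). Only the lines that attain the minimum somewhere contribute to roots; other lines are dominated. Here the surviving (envelope) indices are i = 4, i = 3, i = 2, i = 1, i = 0.
Intersections between consecutive envelope lines give the roots: for adjacent envelope indices i < j the intersection is x = (a_i − a_j) / (j − i). Reading off the sorted break points: {-2, 2, 5, 7}.
Verification: at each break x_0, at least two indices attain the minimum of min_i(a_i + i · x_0).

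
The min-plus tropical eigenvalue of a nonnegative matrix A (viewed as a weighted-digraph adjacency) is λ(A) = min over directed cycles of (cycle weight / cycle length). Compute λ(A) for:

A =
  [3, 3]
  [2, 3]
λ(A) = 5/2

Enumerate directed cycles and compute their means (weight / length). Sample:
  cycle 0 → 0: weight = 3, length = 1, mean = 3/1 ≈ 3.000
  cycle 1 → 1: weight = 3, length = 1, mean = 3/1 ≈ 3.000
  cycle 0 → 1 → 0: weight = 5, length = 2, mean = 5/2 ≈ 2.500
  cycle 1 → 0 → 1: weight = 5, length = 2, mean = 5/2 ≈ 2.500
Minimum mean = 2.500, attained e.g. along the cycle 0 → 1 → 0 with weight 5 and length 2. So λ(A) = 5/2 = 5/2.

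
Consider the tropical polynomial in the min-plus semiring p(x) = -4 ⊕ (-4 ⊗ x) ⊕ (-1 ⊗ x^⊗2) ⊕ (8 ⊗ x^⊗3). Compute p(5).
p(5) = -4

A tropical monomial a ⊗ x^⊗i evaluates to a + i · x. Evaluating each term at x = 5:
  Term 0 contributes -4 + 0 · 5 = -4
  Term 1 contributes -4 + 1 · 5 = 1
  Term 2 contributes -1 + 2 · 5 = 9
  Term 3 contributes 8 + 3 · 5 = 23
p(5) = ⊕ of these = min[-4, 1, 9, 23] = -4.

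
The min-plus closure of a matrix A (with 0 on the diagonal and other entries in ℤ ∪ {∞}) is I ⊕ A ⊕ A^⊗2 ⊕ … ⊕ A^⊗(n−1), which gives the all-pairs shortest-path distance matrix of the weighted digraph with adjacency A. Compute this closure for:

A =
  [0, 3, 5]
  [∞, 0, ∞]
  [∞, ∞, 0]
Closure =
  [0, 3, 5]
  [∞, 0, ∞]
  [∞, ∞, 0]

This is the Floyd-Warshall all-pairs shortest-path computation. For each intermediate vertex k = 0, 1, …, 2, update dist[i][j] ← min(dist[i][j], dist[i][k] + dist[k][j]). The final matrix gives, for each (i, j), the minimum total weight of any directed path from i to j (possibly empty when i = j).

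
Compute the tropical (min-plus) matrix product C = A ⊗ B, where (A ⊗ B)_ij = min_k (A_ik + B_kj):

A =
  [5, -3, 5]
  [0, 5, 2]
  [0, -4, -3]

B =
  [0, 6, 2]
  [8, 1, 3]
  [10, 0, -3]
A ⊗ B =
  [5, -2, 0]
  [0, 2, -1]
  [0, -3, -6]

Apply the min-plus product entry-by-entry:
  C[0][0] = min over k of (A[0][0] + B[0][0] = 5 + 0 = 5, A[0][1] + B[1][0] = -3 + 8 = 5, A[0][2] + B[2][0] = 5 + 10 = 15) = 5 (attained at k = 0)
  C[0][1] = min over k of (A[0][0] + B[0][1] = 5 + 6 = 11, A[0][1] + B[1][1] = -3 + 1 = -2, A[0][2] + B[2][1] = 5 + 0 = 5) = -2 (attained at k = 1)
  C[0][2] = min over k of (A[0][0] + B[0][2] = 5 + 2 = 7, A[0][1] + B[1][2] = -3 + 3 = 0, A[0][2] + B[2][2] = 5 + -3 = 2) = 0 (attained at k = 1)
  C[1][0] = min over k of (A[1][0] + B[0][0] = 0 + 0 = 0, A[1][1] + B[1][0] = 5 + 8 = 13, A[1][2] + B[2][0] = 2 + 10 = 12) = 0 (attained at k = 0)
  C[1][1] = min over k of (A[1][0] + B[0][1] = 0 + 6 = 6, A[1][1] + B[1][1] = 5 + 1 = 6, A[1][2] + B[2][1] = 2 + 0 = 2) = 2 (attained at k = 2)
  C[1][2] = min over k of (A[1][0] + B[0][2] = 0 + 2 = 2, A[1][1] + B[1][2] = 5 + 3 = 8, A[1][2] + B[2][2] = 2 + -3 = -1) = -1 (attained at k = 2)
  C[2][0] = min over k of (A[2][0] + B[0][0] = 0 + 0 = 0, A[2][1] + B[1][0] = -4 + 8 = 4, A[2][2] + B[2][0] = -3 + 10 = 7) = 0 (attained at k = 0)
  C[2][1] = min over k of (A[2][0] + B[0][1] = 0 + 6 = 6, A[2][1] + B[1][1] = -4 + 1 = -3, A[2][2] + B[2][1] = -3 + 0 = -3) = -3 (attained at k = 1)
  C[2][2] = min over k of (A[2][0] + B[0][2] = 0 + 2 = 2, A[2][1] + B[1][2] = -4 + 3 = -1, A[2][2] + B[2][2] = -3 + -3 = -6) = -6 (attained at k = 2)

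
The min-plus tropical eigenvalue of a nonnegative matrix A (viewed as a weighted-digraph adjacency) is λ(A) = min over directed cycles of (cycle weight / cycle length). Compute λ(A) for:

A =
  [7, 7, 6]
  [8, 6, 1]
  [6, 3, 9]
λ(A) = 2

Enumerate directed cycles and compute their means (weight / length). Sample:
  cycle 0 → 0: weight = 7, length = 1, mean = 7/1 ≈ 7.000
  cycle 1 → 1: weight = 6, length = 1, mean = 6/1 ≈ 6.000
  cycle 2 → 2: weight = 9, length = 1, mean = 9/1 ≈ 9.000
  cycle 0 → 1 → 0: weight = 15, length = 2, mean = 15/2 ≈ 7.500
  cycle 0 → 2 → 0: weight = 12, length = 2, mean = 12/2 ≈ 6.000
  cycle 1 → 0 → 1: weight = 15, length = 2, mean = 15/2 ≈ 7.500
Minimum mean = 2.000, attained e.g. along the cycle 1 → 2 → 1 with weight 4 and length 2. So λ(A) = 4/2 = 2.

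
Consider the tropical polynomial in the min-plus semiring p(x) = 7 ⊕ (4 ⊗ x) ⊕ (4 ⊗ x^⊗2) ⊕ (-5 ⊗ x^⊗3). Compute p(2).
p(2) = 1

A tropical monomial a ⊗ x^⊗i evaluates to a + i · x. Evaluating each term at x = 2:
  Term 0 contributes 7 + 0 · 2 = 7
  Term 1 contributes 4 + 1 · 2 = 6
  Term 2 contributes 4 + 2 · 2 = 8
  Term 3 contributes -5 + 3 · 2 = 1
p(2) = ⊕ of these = min[7, 6, 8, 1] = 1.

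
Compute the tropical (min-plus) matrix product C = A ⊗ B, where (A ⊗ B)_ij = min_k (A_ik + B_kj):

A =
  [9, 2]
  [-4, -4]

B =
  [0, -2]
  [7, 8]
A ⊗ B =
  [9, 7]
  [-4, -6]

Apply the min-plus product entry-by-entry:
  C[0][0] = min over k of (A[0][0] + B[0][0] = 9 + 0 = 9, A[0][1] + B[1][0] = 2 + 7 = 9) = 9 (attained at k = 0)
  C[0][1] = min over k of (A[0][0] + B[0][1] = 9 + -2 = 7, A[0][1] + B[1][1] = 2 + 8 = 10) = 7 (attained at k = 0)
  C[1][0] = min over k of (A[1][0] + B[0][0] = -4 + 0 = -4, A[1][1] + B[1][0] = -4 + 7 = 3) = -4 (attained at k = 0)
  C[1][1] = min over k of (A[1][0] + B[0][1] = -4 + -2 = -6, A[1][1] + B[1][1] = -4 + 8 = 4) = -6 (attained at k = 0)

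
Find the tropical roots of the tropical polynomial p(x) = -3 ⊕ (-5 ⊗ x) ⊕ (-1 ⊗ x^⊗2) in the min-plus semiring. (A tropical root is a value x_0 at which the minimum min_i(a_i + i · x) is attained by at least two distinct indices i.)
Roots: {-4, 2}

Each tropical root is a break point of the lower envelope of the lines y = a_i + i · x (there are 3 lines, with slopes 0, 1, ..., 2). Only the lines that attain the minimum somewhere contribute to roots; other lines are dominated. Here the surviving (envelope) indices are i = 2, i = 1, i = 0.
Intersections between consecutive envelope lines give the roots: for adjacent envelope indices i < j the intersection is x = (a_i − a_j) / (j − i). Reading off the sorted break points: {-4, 2}.
Verification: at each break x_0, at least two indices attain the minimum of min_i(a_i + i · x_0).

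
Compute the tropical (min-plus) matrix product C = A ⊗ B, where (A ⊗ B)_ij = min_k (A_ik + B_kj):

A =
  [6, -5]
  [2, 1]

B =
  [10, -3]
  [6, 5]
A ⊗ B =
  [1, 0]
  [7, -1]

Apply the min-plus product entry-by-entry:
  C[0][0] = min over k of (A[0][0] + B[0][0] = 6 + 10 = 16, A[0][1] + B[1][0] = -5 + 6 = 1) = 1 (attained at k = 1)
  C[0][1] = min over k of (A[0][0] + B[0][1] = 6 + -3 = 3, A[0][1] + B[1][1] = -5 + 5 = 0) = 0 (attained at k = 1)
  C[1][0] = min over k of (A[1][0] + B[0][0] = 2 + 10 = 12, A[1][1] + B[1][0] = 1 + 6 = 7) = 7 (attained at k = 1)
  C[1][1] = min over k of (A[1][0] + B[0][1] = 2 + -3 = -1, A[1][1] + B[1][1] = 1 + 5 = 6) = -1 (attained at k = 0)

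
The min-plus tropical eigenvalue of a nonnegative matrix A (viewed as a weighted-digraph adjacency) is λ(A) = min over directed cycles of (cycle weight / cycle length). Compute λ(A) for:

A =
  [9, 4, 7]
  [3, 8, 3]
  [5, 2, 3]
λ(A) = 5/2

Enumerate directed cycles and compute their means (weight / length). Sample:
  cycle 0 → 0: weight = 9, length = 1, mean = 9/1 ≈ 9.000
  cycle 1 → 1: weight = 8, length = 1, mean = 8/1 ≈ 8.000
  cycle 2 → 2: weight = 3, length = 1, mean = 3/1 ≈ 3.000
  cycle 0 → 1 → 0: weight = 7, length = 2, mean = 7/2 ≈ 3.500
  cycle 0 → 2 → 0: weight = 12, length = 2, mean = 12/2 ≈ 6.000
  cycle 1 → 0 → 1: weight = 7, length = 2, mean = 7/2 ≈ 3.500
Minimum mean = 2.500, attained e.g. along the cycle 1 → 2 → 1 with weight 5 and length 2. So λ(A) = 5/2 = 5/2.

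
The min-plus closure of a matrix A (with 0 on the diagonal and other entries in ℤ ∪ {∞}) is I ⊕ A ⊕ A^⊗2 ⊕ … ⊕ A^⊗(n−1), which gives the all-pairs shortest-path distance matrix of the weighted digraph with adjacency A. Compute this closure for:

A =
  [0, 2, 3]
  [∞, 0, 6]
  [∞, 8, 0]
Closure =
  [0, 2, 3]
  [∞, 0, 6]
  [∞, 8, 0]

This is the Floyd-Warshall all-pairs shortest-path computation. For each intermediate vertex k = 0, 1, …, 2, update dist[i][j] ← min(dist[i][j], dist[i][k] + dist[k][j]). The final matrix gives, for each (i, j), the minimum total weight of any directed path from i to j (possibly empty when i = j).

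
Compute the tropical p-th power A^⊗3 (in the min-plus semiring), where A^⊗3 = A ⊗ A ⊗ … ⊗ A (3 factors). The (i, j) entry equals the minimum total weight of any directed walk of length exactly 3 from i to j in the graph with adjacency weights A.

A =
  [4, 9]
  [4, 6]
A^⊗3 =
  [12, 17]
  [12, 17]

Each entry (A^⊗3)_ij equals the minimum over all length-3 walks i = v_0 → v_1 → … → v_3 = j of Σ_t A[v_t][v_{t+1}]. For example, for (i, j) = (0, 1) we minimise over 4 possible intermediate vertex sequences; the minimum is 17, attained along the walk 0 → 0 → 0 → 1.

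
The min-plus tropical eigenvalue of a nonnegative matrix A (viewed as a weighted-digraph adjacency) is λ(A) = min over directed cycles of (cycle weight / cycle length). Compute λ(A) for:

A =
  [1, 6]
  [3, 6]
λ(A) = 1

Enumerate directed cycles and compute their means (weight / length). Sample:
  cycle 0 → 0: weight = 1, length = 1, mean = 1/1 ≈ 1.000
  cycle 1 → 1: weight = 6, length = 1, mean = 6/1 ≈ 6.000
  cycle 0 → 1 → 0: weight = 9, length = 2, mean = 9/2 ≈ 4.500
  cycle 1 → 0 → 1: weight = 9, length = 2, mean = 9/2 ≈ 4.500
Minimum mean = 1.000, attained e.g. along the cycle 0 → 0 with weight 1 and length 1. So λ(A) = 1/1 = 1.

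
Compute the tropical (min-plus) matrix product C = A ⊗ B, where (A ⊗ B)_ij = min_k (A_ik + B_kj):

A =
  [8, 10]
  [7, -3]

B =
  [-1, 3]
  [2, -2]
A ⊗ B =
  [7, 8]
  [-1, -5]

Apply the min-plus product entry-by-entry:
  C[0][0] = min over k of (A[0][0] + B[0][0] = 8 + -1 = 7, A[0][1] + B[1][0] = 10 + 2 = 12) = 7 (attained at k = 0)
  C[0][1] = min over k of (A[0][0] + B[0][1] = 8 + 3 = 11, A[0][1] + B[1][1] = 10 + -2 = 8) = 8 (attained at k = 1)
  C[1][0] = min over k of (A[1][0] + B[0][0] = 7 + -1 = 6, A[1][1] + B[1][0] = -3 + 2 = -1) = -1 (attained at k = 1)
  C[1][1] = min over k of (A[1][0] + B[0][1] = 7 + 3 = 10, A[1][1] + B[1][1] = -3 + -2 = -5) = -5 (attained at k = 1)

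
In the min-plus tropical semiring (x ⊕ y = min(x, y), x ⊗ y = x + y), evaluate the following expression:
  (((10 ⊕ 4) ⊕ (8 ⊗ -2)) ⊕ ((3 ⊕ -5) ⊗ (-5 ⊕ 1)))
(((10 ⊕ 4) ⊕ (8 ⊗ -2)) ⊕ ((3 ⊕ -5) ⊗ (-5 ⊕ 1))) = -10

Expand innermost to outermost. Recall ⊕ takes the minimum of its arguments and ⊗ takes their sum. Working out the expression (((10 ⊕ 4) ⊕ (8 ⊗ -2)) ⊕ ((3 ⊕ -5) ⊗ (-5 ⊕ 1))) gives -10.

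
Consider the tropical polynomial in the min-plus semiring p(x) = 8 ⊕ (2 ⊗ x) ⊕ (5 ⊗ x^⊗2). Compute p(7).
p(7) = 8

A tropical monomial a ⊗ x^⊗i evaluates to a + i · x. Evaluating each term at x = 7:
  Term 0 contributes 8 + 0 · 7 = 8
  Term 1 contributes 2 + 1 · 7 = 9
  Term 2 contributes 5 + 2 · 7 = 19
p(7) = ⊕ of these = min[8, 9, 19] = 8.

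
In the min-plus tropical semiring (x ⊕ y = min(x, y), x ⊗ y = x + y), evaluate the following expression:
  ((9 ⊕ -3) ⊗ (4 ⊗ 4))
((9 ⊕ -3) ⊗ (4 ⊗ 4)) = 5

Expand innermost to outermost. Recall ⊕ takes the minimum of its arguments and ⊗ takes their sum. Working out the expression ((9 ⊕ -3) ⊗ (4 ⊗ 4)) gives 5.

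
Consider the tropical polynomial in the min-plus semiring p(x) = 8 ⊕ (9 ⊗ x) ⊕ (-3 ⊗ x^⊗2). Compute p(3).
p(3) = 3

A tropical monomial a ⊗ x^⊗i evaluates to a + i · x. Evaluating each term at x = 3:
  Term 0 contributes 8 + 0 · 3 = 8
  Term 1 contributes 9 + 1 · 3 = 12
  Term 2 contributes -3 + 2 · 3 = 3
p(3) = ⊕ of these = min[8, 12, 3] = 3.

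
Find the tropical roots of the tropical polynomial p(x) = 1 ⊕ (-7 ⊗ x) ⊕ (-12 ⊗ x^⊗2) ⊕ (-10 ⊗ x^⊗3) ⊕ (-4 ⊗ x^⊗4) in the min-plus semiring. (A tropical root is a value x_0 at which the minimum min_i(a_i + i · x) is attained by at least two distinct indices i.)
Roots: {-6, -2, 5, 8}

Each tropical root is a break point of the lower envelope of the lines y = a_i + i · x (there are 5 lines, with slopes 0, 1, ..., 4). Only the lines that attain the minimum somewhere contribute to roots; other lines are dominated. Here the surviving (envelope) indices are i = 4, i = 3, i = 2, i = 1, i = 0.
Intersections between consecutive envelope lines give the roots: for adjacent envelope indices i < j the intersection is x = (a_i − a_j) / (j − i). Reading off the sorted break points: {-6, -2, 5, 8}.
Verification: at each break x_0, at least two indices attain the minimum of min_i(a_i + i · x_0).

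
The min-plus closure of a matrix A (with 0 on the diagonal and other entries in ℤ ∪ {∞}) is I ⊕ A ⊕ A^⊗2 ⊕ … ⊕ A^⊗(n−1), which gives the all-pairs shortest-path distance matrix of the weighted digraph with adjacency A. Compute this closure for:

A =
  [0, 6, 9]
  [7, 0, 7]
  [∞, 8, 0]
Closure =
  [0, 6, 9]
  [7, 0, 7]
  [15, 8, 0]

This is the Floyd-Warshall all-pairs shortest-path computation. For each intermediate vertex k = 0, 1, …, 2, update dist[i][j] ← min(dist[i][j], dist[i][k] + dist[k][j]). The final matrix gives, for each (i, j), the minimum total weight of any directed path from i to j (possibly empty when i = j).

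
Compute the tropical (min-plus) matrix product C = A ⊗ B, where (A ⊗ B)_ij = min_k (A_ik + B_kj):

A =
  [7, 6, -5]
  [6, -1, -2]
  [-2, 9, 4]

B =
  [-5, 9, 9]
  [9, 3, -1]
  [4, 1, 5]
A ⊗ B =
  [-1, -4, 0]
  [1, -1, -2]
  [-7, 5, 7]

Apply the min-plus product entry-by-entry:
  C[0][0] = min over k of (A[0][0] + B[0][0] = 7 + -5 = 2, A[0][1] + B[1][0] = 6 + 9 = 15, A[0][2] + B[2][0] = -5 + 4 = -1) = -1 (attained at k = 2)
  C[0][1] = min over k of (A[0][0] + B[0][1] = 7 + 9 = 16, A[0][1] + B[1][1] = 6 + 3 = 9, A[0][2] + B[2][1] = -5 + 1 = -4) = -4 (attained at k = 2)
  C[0][2] = min over k of (A[0][0] + B[0][2] = 7 + 9 = 16, A[0][1] + B[1][2] = 6 + -1 = 5, A[0][2] + B[2][2] = -5 + 5 = 0) = 0 (attained at k = 2)
  C[1][0] = min over k of (A[1][0] + B[0][0] = 6 + -5 = 1, A[1][1] + B[1][0] = -1 + 9 = 8, A[1][2] + B[2][0] = -2 + 4 = 2) = 1 (attained at k = 0)
  C[1][1] = min over k of (A[1][0] + B[0][1] = 6 + 9 = 15, A[1][1] + B[1][1] = -1 + 3 = 2, A[1][2] + B[2][1] = -2 + 1 = -1) = -1 (attained at k = 2)
  C[1][2] = min over k of (A[1][0] + B[0][2] = 6 + 9 = 15, A[1][1] + B[1][2] = -1 + -1 = -2, A[1][2] + B[2][2] = -2 + 5 = 3) = -2 (attained at k = 1)
  C[2][0] = min over k of (A[2][0] + B[0][0] = -2 + -5 = -7, A[2][1] + B[1][0] = 9 + 9 = 18, A[2][2] + B[2][0] = 4 + 4 = 8) = -7 (attained at k = 0)
  C[2][1] = min over k of (A[2][0] + B[0][1] = -2 + 9 = 7, A[2][1] + B[1][1] = 9 + 3 = 12, A[2][2] + B[2][1] = 4 + 1 = 5) = 5 (attained at k = 2)
  C[2][2] = min over k of (A[2][0] + B[0][2] = -2 + 9 = 7, A[2][1] + B[1][2] = 9 + -1 = 8, A[2][2] + B[2][2] = 4 + 5 = 9) = 7 (attained at k = 0)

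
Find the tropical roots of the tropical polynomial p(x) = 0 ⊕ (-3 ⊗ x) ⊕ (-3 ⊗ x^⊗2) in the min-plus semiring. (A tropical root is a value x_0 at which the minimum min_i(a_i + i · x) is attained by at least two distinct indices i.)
Roots: {0, 3}

Each tropical root is a break point of the lower envelope of the lines y = a_i + i · x (there are 3 lines, with slopes 0, 1, ..., 2). Only the lines that attain the minimum somewhere contribute to roots; other lines are dominated. Here the surviving (envelope) indices are i = 2, i = 1, i = 0.
Intersections between consecutive envelope lines give the roots: for adjacent envelope indices i < j the intersection is x = (a_i − a_j) / (j − i). Reading off the sorted break points: {0, 3}.
Verification: at each break x_0, at least two indices attain the minimum of min_i(a_i + i · x_0).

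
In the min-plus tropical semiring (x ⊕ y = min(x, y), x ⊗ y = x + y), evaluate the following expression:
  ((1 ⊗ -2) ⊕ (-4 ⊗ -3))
((1 ⊗ -2) ⊕ (-4 ⊗ -3)) = -7

Expand innermost to outermost. Recall ⊕ takes the minimum of its arguments and ⊗ takes their sum. Working out the expression ((1 ⊗ -2) ⊕ (-4 ⊗ -3)) gives -7.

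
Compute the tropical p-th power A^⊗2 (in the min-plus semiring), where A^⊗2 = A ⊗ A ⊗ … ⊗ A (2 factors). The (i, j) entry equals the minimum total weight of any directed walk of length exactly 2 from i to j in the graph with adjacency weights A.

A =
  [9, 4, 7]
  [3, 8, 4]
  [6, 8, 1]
A^⊗2 =
  [7, 12, 8]
  [10, 7, 5]
  [7, 9, 2]

Each entry (A^⊗2)_ij equals the minimum over all length-2 walks i = v_0 → v_1 → … → v_2 = j of Σ_t A[v_t][v_{t+1}]. For example, for (i, j) = (0, 2) we minimise over 3 possible intermediate vertex sequences; the minimum is 8, attained along the walk 0 → 1 → 2.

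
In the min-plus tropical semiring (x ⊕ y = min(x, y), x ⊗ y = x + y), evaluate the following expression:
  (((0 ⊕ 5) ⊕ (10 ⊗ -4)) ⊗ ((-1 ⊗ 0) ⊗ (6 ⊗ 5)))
(((0 ⊕ 5) ⊕ (10 ⊗ -4)) ⊗ ((-1 ⊗ 0) ⊗ (6 ⊗ 5))) = 10

Expand innermost to outermost. Recall ⊕ takes the minimum of its arguments and ⊗ takes their sum. Working out the expression (((0 ⊕ 5) ⊕ (10 ⊗ -4)) ⊗ ((-1 ⊗ 0) ⊗ (6 ⊗ 5))) gives 10.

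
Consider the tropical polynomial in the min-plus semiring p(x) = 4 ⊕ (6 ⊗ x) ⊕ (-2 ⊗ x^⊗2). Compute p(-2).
p(-2) = -6

A tropical monomial a ⊗ x^⊗i evaluates to a + i · x. Evaluating each term at x = -2:
  Term 0 contributes 4 + 0 · -2 = 4
  Term 1 contributes 6 + 1 · -2 = 4
  Term 2 contributes -2 + 2 · -2 = -6
p(-2) = ⊕ of these = min[4, 4, -6] = -6.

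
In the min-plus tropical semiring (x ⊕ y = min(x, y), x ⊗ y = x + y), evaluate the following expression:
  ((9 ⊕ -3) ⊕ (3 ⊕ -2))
((9 ⊕ -3) ⊕ (3 ⊕ -2)) = -3

Expand innermost to outermost. Recall ⊕ takes the minimum of its arguments and ⊗ takes their sum. Working out the expression ((9 ⊕ -3) ⊕ (3 ⊕ -2)) gives -3.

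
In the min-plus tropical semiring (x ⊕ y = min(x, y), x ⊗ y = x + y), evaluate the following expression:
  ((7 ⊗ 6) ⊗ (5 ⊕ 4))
((7 ⊗ 6) ⊗ (5 ⊕ 4)) = 17

Expand innermost to outermost. Recall ⊕ takes the minimum of its arguments and ⊗ takes their sum. Working out the expression ((7 ⊗ 6) ⊗ (5 ⊕ 4)) gives 17.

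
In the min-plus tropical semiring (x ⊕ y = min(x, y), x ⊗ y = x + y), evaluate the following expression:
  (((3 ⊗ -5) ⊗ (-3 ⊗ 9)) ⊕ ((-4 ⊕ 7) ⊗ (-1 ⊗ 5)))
(((3 ⊗ -5) ⊗ (-3 ⊗ 9)) ⊕ ((-4 ⊕ 7) ⊗ (-1 ⊗ 5))) = 0

Expand innermost to outermost. Recall ⊕ takes the minimum of its arguments and ⊗ takes their sum. Working out the expression (((3 ⊗ -5) ⊗ (-3 ⊗ 9)) ⊕ ((-4 ⊕ 7) ⊗ (-1 ⊗ 5))) gives 0.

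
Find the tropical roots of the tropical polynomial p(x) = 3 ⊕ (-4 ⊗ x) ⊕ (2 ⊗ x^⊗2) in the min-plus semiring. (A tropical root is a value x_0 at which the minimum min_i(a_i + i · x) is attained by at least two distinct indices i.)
Roots: {-6, 7}

Each tropical root is a break point of the lower envelope of the lines y = a_i + i · x (there are 3 lines, with slopes 0, 1, ..., 2). Only the lines that attain the minimum somewhere contribute to roots; other lines are dominated. Here the surviving (envelope) indices are i = 2, i = 1, i = 0.
Intersections between consecutive envelope lines give the roots: for adjacent envelope indices i < j the intersection is x = (a_i − a_j) / (j − i). Reading off the sorted break points: {-6, 7}.
Verification: at each break x_0, at least two indices attain the minimum of min_i(a_i + i · x_0).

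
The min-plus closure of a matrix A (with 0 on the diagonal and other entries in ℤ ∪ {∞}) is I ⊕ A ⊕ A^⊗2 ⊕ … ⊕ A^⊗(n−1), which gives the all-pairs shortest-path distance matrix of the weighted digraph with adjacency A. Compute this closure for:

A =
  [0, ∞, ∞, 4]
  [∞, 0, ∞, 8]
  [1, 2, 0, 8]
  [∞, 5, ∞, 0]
Closure =
  [0, 9, ∞, 4]
  [∞, 0, ∞, 8]
  [1, 2, 0, 5]
  [∞, 5, ∞, 0]

This is the Floyd-Warshall all-pairs shortest-path computation. For each intermediate vertex k = 0, 1, …, 3, update dist[i][j] ← min(dist[i][j], dist[i][k] + dist[k][j]). The final matrix gives, for each (i, j), the minimum total weight of any directed path from i to j (possibly empty when i = j).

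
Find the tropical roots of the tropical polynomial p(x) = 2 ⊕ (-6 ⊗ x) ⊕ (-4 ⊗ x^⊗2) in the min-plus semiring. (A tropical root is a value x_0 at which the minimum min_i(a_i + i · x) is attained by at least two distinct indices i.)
Roots: {-2, 8}

Each tropical root is a break point of the lower envelope of the lines y = a_i + i · x (there are 3 lines, with slopes 0, 1, ..., 2). Only the lines that attain the minimum somewhere contribute to roots; other lines are dominated. Here the surviving (envelope) indices are i = 2, i = 1, i = 0.
Intersections between consecutive envelope lines give the roots: for adjacent envelope indices i < j the intersection is x = (a_i − a_j) / (j − i). Reading off the sorted break points: {-2, 8}.
Verification: at each break x_0, at least two indices attain the minimum of min_i(a_i + i · x_0).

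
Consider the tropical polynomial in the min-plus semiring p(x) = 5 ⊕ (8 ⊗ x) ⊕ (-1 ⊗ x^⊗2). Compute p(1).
p(1) = 1

A tropical monomial a ⊗ x^⊗i evaluates to a + i · x. Evaluating each term at x = 1:
  Term 0 contributes 5 + 0 · 1 = 5
  Term 1 contributes 8 + 1 · 1 = 9
  Term 2 contributes -1 + 2 · 1 = 1
p(1) = ⊕ of these = min[5, 9, 1] = 1.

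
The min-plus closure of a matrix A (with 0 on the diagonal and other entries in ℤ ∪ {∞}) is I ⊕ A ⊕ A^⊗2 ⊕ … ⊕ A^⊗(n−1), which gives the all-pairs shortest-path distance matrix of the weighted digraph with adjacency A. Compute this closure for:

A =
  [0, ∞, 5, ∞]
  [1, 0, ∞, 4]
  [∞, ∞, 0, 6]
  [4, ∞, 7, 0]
Closure =
  [0, ∞, 5, 11]
  [1, 0, 6, 4]
  [10, ∞, 0, 6]
  [4, ∞, 7, 0]

This is the Floyd-Warshall all-pairs shortest-path computation. For each intermediate vertex k = 0, 1, …, 3, update dist[i][j] ← min(dist[i][j], dist[i][k] + dist[k][j]). The final matrix gives, for each (i, j), the minimum total weight of any directed path from i to j (possibly empty when i = j).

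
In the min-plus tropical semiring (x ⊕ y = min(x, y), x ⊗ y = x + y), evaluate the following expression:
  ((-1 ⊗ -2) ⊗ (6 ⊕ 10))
((-1 ⊗ -2) ⊗ (6 ⊕ 10)) = 3

Expand innermost to outermost. Recall ⊕ takes the minimum of its arguments and ⊗ takes their sum. Working out the expression ((-1 ⊗ -2) ⊗ (6 ⊕ 10)) gives 3.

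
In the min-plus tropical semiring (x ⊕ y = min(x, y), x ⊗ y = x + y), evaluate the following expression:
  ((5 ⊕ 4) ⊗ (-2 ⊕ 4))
((5 ⊕ 4) ⊗ (-2 ⊕ 4)) = 2

Expand innermost to outermost. Recall ⊕ takes the minimum of its arguments and ⊗ takes their sum. Working out the expression ((5 ⊕ 4) ⊗ (-2 ⊕ 4)) gives 2.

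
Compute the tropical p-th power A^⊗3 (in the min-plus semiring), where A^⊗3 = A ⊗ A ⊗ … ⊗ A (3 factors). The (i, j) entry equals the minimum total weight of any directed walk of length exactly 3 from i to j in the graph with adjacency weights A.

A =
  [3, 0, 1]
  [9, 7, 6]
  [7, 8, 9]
A^⊗3 =
  [9, 6, 7]
  [15, 12, 13]
  [13, 10, 11]

Each entry (A^⊗3)_ij equals the minimum over all length-3 walks i = v_0 → v_1 → … → v_3 = j of Σ_t A[v_t][v_{t+1}]. For example, for (i, j) = (0, 2) we minimise over 9 possible intermediate vertex sequences; the minimum is 7, attained along the walk 0 → 0 → 0 → 2.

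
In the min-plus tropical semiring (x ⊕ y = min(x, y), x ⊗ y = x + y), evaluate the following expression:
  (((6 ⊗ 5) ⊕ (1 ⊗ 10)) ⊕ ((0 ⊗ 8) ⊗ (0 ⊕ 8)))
(((6 ⊗ 5) ⊕ (1 ⊗ 10)) ⊕ ((0 ⊗ 8) ⊗ (0 ⊕ 8))) = 8

Expand innermost to outermost. Recall ⊕ takes the minimum of its arguments and ⊗ takes their sum. Working out the expression (((6 ⊗ 5) ⊕ (1 ⊗ 10)) ⊕ ((0 ⊗ 8) ⊗ (0 ⊕ 8))) gives 8.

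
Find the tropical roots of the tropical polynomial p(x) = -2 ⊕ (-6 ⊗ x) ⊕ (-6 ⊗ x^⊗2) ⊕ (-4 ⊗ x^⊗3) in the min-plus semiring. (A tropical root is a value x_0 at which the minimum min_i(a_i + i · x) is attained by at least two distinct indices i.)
Roots: {-2, 0, 4}

Each tropical root is a break point of the lower envelope of the lines y = a_i + i · x (there are 4 lines, with slopes 0, 1, ..., 3). Only the lines that attain the minimum somewhere contribute to roots; other lines are dominated. Here the surviving (envelope) indices are i = 3, i = 2, i = 1, i = 0.
Intersections between consecutive envelope lines give the roots: for adjacent envelope indices i < j the intersection is x = (a_i − a_j) / (j − i). Reading off the sorted break points: {-2, 0, 4}.
Verification: at each break x_0, at least two indices attain the minimum of min_i(a_i + i · x_0).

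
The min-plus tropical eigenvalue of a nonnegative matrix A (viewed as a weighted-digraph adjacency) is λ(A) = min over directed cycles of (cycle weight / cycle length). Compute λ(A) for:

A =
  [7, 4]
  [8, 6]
λ(A) = 6

Enumerate directed cycles and compute their means (weight / length). Sample:
  cycle 0 → 0: weight = 7, length = 1, mean = 7/1 ≈ 7.000
  cycle 1 → 1: weight = 6, length = 1, mean = 6/1 ≈ 6.000
  cycle 0 → 1 → 0: weight = 12, length = 2, mean = 12/2 ≈ 6.000
  cycle 1 → 0 → 1: weight = 12, length = 2, mean = 12/2 ≈ 6.000
Minimum mean = 6.000, attained e.g. along the cycle 1 → 1 with weight 6 and length 1. So λ(A) = 6/1 = 6.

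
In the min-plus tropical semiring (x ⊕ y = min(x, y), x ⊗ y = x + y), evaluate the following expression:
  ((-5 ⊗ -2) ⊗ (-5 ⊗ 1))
((-5 ⊗ -2) ⊗ (-5 ⊗ 1)) = -11

Expand innermost to outermost. Recall ⊕ takes the minimum of its arguments and ⊗ takes their sum. Working out the expression ((-5 ⊗ -2) ⊗ (-5 ⊗ 1)) gives -11.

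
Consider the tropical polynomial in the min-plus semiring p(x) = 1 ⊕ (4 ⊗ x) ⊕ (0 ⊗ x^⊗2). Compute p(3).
p(3) = 1

A tropical monomial a ⊗ x^⊗i evaluates to a + i · x. Evaluating each term at x = 3:
  Term 0 contributes 1 + 0 · 3 = 1
  Term 1 contributes 4 + 1 · 3 = 7
  Term 2 contributes 0 + 2 · 3 = 6
p(3) = ⊕ of these = min[1, 7, 6] = 1.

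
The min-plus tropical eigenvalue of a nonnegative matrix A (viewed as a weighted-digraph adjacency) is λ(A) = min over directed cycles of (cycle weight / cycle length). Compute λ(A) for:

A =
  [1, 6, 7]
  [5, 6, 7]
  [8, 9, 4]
λ(A) = 1

Enumerate directed cycles and compute their means (weight / length). Sample:
  cycle 0 → 0: weight = 1, length = 1, mean = 1/1 ≈ 1.000
  cycle 1 → 1: weight = 6, length = 1, mean = 6/1 ≈ 6.000
  cycle 2 → 2: weight = 4, length = 1, mean = 4/1 ≈ 4.000
  cycle 0 → 1 → 0: weight = 11, length = 2, mean = 11/2 ≈ 5.500
  cycle 0 → 2 → 0: weight = 15, length = 2, mean = 15/2 ≈ 7.500
  cycle 1 → 0 → 1: weight = 11, length = 2, mean = 11/2 ≈ 5.500
Minimum mean = 1.000, attained e.g. along the cycle 0 → 0 with weight 1 and length 1. So λ(A) = 1/1 = 1.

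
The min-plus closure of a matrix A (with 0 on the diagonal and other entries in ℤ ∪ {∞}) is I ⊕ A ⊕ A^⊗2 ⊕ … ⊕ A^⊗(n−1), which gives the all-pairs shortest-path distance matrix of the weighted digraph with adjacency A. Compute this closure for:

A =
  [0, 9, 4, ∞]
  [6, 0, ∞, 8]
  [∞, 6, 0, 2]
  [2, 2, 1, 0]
Closure =
  [0, 8, 4, 6]
  [6, 0, 9, 8]
  [4, 4, 0, 2]
  [2, 2, 1, 0]

This is the Floyd-Warshall all-pairs shortest-path computation. For each intermediate vertex k = 0, 1, …, 3, update dist[i][j] ← min(dist[i][j], dist[i][k] + dist[k][j]). The final matrix gives, for each (i, j), the minimum total weight of any directed path from i to j (possibly empty when i = j).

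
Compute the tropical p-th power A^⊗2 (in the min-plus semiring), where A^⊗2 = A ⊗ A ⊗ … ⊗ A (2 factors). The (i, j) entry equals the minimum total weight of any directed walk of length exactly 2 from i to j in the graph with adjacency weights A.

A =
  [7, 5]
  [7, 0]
A^⊗2 =
  [12, 5]
  [7, 0]

Each entry (A^⊗2)_ij equals the minimum over all length-2 walks i = v_0 → v_1 → … → v_2 = j of Σ_t A[v_t][v_{t+1}]. For example, for (i, j) = (0, 1) we minimise over 2 possible intermediate vertex sequences; the minimum is 5, attained along the walk 0 → 1 → 1.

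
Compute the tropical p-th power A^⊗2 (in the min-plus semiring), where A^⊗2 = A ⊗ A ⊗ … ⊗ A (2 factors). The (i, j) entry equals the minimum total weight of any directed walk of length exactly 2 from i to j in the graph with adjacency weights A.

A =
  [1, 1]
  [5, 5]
A^⊗2 =
  [2, 2]
  [6, 6]

Each entry (A^⊗2)_ij equals the minimum over all length-2 walks i = v_0 → v_1 → … → v_2 = j of Σ_t A[v_t][v_{t+1}]. For example, for (i, j) = (0, 1) we minimise over 2 possible intermediate vertex sequences; the minimum is 2, attained along the walk 0 → 0 → 1.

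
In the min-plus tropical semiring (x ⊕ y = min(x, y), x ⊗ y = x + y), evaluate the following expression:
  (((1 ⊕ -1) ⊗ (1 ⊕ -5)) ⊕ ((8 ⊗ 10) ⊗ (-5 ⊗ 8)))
(((1 ⊕ -1) ⊗ (1 ⊕ -5)) ⊕ ((8 ⊗ 10) ⊗ (-5 ⊗ 8))) = -6

Expand innermost to outermost. Recall ⊕ takes the minimum of its arguments and ⊗ takes their sum. Working out the expression (((1 ⊕ -1) ⊗ (1 ⊕ -5)) ⊕ ((8 ⊗ 10) ⊗ (-5 ⊗ 8))) gives -6.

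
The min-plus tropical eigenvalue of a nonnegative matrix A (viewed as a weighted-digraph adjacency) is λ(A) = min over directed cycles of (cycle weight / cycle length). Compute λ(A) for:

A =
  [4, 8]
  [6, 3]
λ(A) = 3

Enumerate directed cycles and compute their means (weight / length). Sample:
  cycle 0 → 0: weight = 4, length = 1, mean = 4/1 ≈ 4.000
  cycle 1 → 1: weight = 3, length = 1, mean = 3/1 ≈ 3.000
  cycle 0 → 1 → 0: weight = 14, length = 2, mean = 14/2 ≈ 7.000
  cycle 1 → 0 → 1: weight = 14, length = 2, mean = 14/2 ≈ 7.000
Minimum mean = 3.000, attained e.g. along the cycle 1 → 1 with weight 3 and length 1. So λ(A) = 3/1 = 3.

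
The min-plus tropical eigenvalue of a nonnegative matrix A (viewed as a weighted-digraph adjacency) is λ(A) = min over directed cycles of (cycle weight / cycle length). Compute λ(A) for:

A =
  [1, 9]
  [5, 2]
λ(A) = 1

Enumerate directed cycles and compute their means (weight / length). Sample:
  cycle 0 → 0: weight = 1, length = 1, mean = 1/1 ≈ 1.000
  cycle 1 → 1: weight = 2, length = 1, mean = 2/1 ≈ 2.000
  cycle 0 → 1 → 0: weight = 14, length = 2, mean = 14/2 ≈ 7.000
  cycle 1 → 0 → 1: weight = 14, length = 2, mean = 14/2 ≈ 7.000
Minimum mean = 1.000, attained e.g. along the cycle 0 → 0 with weight 1 and length 1. So λ(A) = 1/1 = 1.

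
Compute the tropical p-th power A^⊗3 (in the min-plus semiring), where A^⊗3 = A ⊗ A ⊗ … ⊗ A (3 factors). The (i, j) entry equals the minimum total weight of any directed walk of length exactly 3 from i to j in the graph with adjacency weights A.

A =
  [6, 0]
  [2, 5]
A^⊗3 =
  [7, 2]
  [4, 7]

Each entry (A^⊗3)_ij equals the minimum over all length-3 walks i = v_0 → v_1 → … → v_3 = j of Σ_t A[v_t][v_{t+1}]. For example, for (i, j) = (0, 1) we minimise over 4 possible intermediate vertex sequences; the minimum is 2, attained along the walk 0 → 1 → 0 → 1.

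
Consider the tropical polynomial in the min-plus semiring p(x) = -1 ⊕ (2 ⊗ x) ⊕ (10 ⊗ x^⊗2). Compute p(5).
p(5) = -1

A tropical monomial a ⊗ x^⊗i evaluates to a + i · x. Evaluating each term at x = 5:
  Term 0 contributes -1 + 0 · 5 = -1
  Term 1 contributes 2 + 1 · 5 = 7
  Term 2 contributes 10 + 2 · 5 = 20
p(5) = ⊕ of these = min[-1, 7, 20] = -1.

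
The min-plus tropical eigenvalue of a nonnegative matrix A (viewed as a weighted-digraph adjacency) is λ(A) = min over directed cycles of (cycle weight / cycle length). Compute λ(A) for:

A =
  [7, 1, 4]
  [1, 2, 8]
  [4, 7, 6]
λ(A) = 1

Enumerate directed cycles and compute their means (weight / length). Sample:
  cycle 0 → 0: weight = 7, length = 1, mean = 7/1 ≈ 7.000
  cycle 1 → 1: weight = 2, length = 1, mean = 2/1 ≈ 2.000
  cycle 2 → 2: weight = 6, length = 1, mean = 6/1 ≈ 6.000
  cycle 0 → 1 → 0: weight = 2, length = 2, mean = 2/2 ≈ 1.000
  cycle 0 → 2 → 0: weight = 8, length = 2, mean = 8/2 ≈ 4.000
  cycle 1 → 0 → 1: weight = 2, length = 2, mean = 2/2 ≈ 1.000
Minimum mean = 1.000, attained e.g. along the cycle 0 → 1 → 0 with weight 2 and length 2. So λ(A) = 2/2 = 1.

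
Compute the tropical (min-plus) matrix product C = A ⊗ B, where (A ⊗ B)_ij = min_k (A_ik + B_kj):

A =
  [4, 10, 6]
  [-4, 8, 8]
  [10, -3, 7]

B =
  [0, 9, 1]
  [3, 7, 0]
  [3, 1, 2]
A ⊗ B =
  [4, 7, 5]
  [-4, 5, -3]
  [0, 4, -3]

Apply the min-plus product entry-by-entry:
  C[0][0] = min over k of (A[0][0] + B[0][0] = 4 + 0 = 4, A[0][1] + B[1][0] = 10 + 3 = 13, A[0][2] + B[2][0] = 6 + 3 = 9) = 4 (attained at k = 0)
  C[0][1] = min over k of (A[0][0] + B[0][1] = 4 + 9 = 13, A[0][1] + B[1][1] = 10 + 7 = 17, A[0][2] + B[2][1] = 6 + 1 = 7) = 7 (attained at k = 2)
  C[0][2] = min over k of (A[0][0] + B[0][2] = 4 + 1 = 5, A[0][1] + B[1][2] = 10 + 0 = 10, A[0][2] + B[2][2] = 6 + 2 = 8) = 5 (attained at k = 0)
  C[1][0] = min over k of (A[1][0] + B[0][0] = -4 + 0 = -4, A[1][1] + B[1][0] = 8 + 3 = 11, A[1][2] + B[2][0] = 8 + 3 = 11) = -4 (attained at k = 0)
  C[1][1] = min over k of (A[1][0] + B[0][1] = -4 + 9 = 5, A[1][1] + B[1][1] = 8 + 7 = 15, A[1][2] + B[2][1] = 8 + 1 = 9) = 5 (attained at k = 0)
  C[1][2] = min over k of (A[1][0] + B[0][2] = -4 + 1 = -3, A[1][1] + B[1][2] = 8 + 0 = 8, A[1][2] + B[2][2] = 8 + 2 = 10) = -3 (attained at k = 0)
  C[2][0] = min over k of (A[2][0] + B[0][0] = 10 + 0 = 10, A[2][1] + B[1][0] = -3 + 3 = 0, A[2][2] + B[2][0] = 7 + 3 = 10) = 0 (attained at k = 1)
  C[2][1] = min over k of (A[2][0] + B[0][1] = 10 + 9 = 19, A[2][1] + B[1][1] = -3 + 7 = 4, A[2][2] + B[2][1] = 7 + 1 = 8) = 4 (attained at k = 1)
  C[2][2] = min over k of (A[2][0] + B[0][2] = 10 + 1 = 11, A[2][1] + B[1][2] = -3 + 0 = -3, A[2][2] + B[2][2] = 7 + 2 = 9) = -3 (attained at k = 1)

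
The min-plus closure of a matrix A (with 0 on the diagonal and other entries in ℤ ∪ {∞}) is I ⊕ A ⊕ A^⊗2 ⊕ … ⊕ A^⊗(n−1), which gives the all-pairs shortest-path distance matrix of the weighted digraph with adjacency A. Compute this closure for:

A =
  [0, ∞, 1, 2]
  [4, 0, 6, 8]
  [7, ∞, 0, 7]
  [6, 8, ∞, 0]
Closure =
  [0, 10, 1, 2]
  [4, 0, 5, 6]
  [7, 15, 0, 7]
  [6, 8, 7, 0]

This is the Floyd-Warshall all-pairs shortest-path computation. For each intermediate vertex k = 0, 1, …, 3, update dist[i][j] ← min(dist[i][j], dist[i][k] + dist[k][j]). The final matrix gives, for each (i, j), the minimum total weight of any directed path from i to j (possibly empty when i = j).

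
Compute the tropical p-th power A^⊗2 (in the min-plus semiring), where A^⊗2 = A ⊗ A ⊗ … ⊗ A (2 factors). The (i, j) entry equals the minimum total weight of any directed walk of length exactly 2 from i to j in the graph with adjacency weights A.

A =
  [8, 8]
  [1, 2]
A^⊗2 =
  [9, 10]
  [3, 4]

Each entry (A^⊗2)_ij equals the minimum over all length-2 walks i = v_0 → v_1 → … → v_2 = j of Σ_t A[v_t][v_{t+1}]. For example, for (i, j) = (0, 1) we minimise over 2 possible intermediate vertex sequences; the minimum is 10, attained along the walk 0 → 1 → 1.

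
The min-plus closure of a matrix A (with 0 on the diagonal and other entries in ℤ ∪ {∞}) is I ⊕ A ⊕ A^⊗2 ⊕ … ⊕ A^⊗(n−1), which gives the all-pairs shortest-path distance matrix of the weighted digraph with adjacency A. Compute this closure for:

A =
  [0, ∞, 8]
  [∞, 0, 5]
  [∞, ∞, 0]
Closure =
  [0, ∞, 8]
  [∞, 0, 5]
  [∞, ∞, 0]

This is the Floyd-Warshall all-pairs shortest-path computation. For each intermediate vertex k = 0, 1, …, 2, update dist[i][j] ← min(dist[i][j], dist[i][k] + dist[k][j]). The final matrix gives, for each (i, j), the minimum total weight of any directed path from i to j (possibly empty when i = j).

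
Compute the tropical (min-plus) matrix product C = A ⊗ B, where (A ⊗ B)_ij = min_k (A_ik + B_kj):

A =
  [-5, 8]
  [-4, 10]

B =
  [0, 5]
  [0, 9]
A ⊗ B =
  [-5, 0]
  [-4, 1]

Apply the min-plus product entry-by-entry:
  C[0][0] = min over k of (A[0][0] + B[0][0] = -5 + 0 = -5, A[0][1] + B[1][0] = 8 + 0 = 8) = -5 (attained at k = 0)
  C[0][1] = min over k of (A[0][0] + B[0][1] = -5 + 5 = 0, A[0][1] + B[1][1] = 8 + 9 = 17) = 0 (attained at k = 0)
  C[1][0] = min over k of (A[1][0] + B[0][0] = -4 + 0 = -4, A[1][1] + B[1][0] = 10 + 0 = 10) = -4 (attained at k = 0)
  C[1][1] = min over k of (A[1][0] + B[0][1] = -4 + 5 = 1, A[1][1] + B[1][1] = 10 + 9 = 19) = 1 (attained at k = 0)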